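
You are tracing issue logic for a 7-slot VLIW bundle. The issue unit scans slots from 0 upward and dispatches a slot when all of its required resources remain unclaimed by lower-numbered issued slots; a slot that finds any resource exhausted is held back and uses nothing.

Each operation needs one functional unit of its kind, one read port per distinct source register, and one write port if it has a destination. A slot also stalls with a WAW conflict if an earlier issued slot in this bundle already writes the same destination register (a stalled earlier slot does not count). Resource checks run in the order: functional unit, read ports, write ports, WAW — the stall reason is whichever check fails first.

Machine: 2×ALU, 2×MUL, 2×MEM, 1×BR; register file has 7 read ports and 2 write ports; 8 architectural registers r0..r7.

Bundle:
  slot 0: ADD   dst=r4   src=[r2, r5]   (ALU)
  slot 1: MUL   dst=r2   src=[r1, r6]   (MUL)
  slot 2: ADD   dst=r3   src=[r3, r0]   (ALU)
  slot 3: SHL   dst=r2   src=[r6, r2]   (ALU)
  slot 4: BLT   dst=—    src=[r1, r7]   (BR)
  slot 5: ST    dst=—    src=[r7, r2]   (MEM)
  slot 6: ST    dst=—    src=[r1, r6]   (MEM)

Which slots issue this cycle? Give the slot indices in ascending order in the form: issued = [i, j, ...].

issued = [0, 1, 4]

[0] ALU needs rd=2 wr=1: ok; after: ALU=1 MUL=2 MEM=2 BR=1, R=5, W=1
[1] MUL needs rd=2 wr=1: ok; after: ALU=1 MUL=1 MEM=2 BR=1, R=3, W=0
[2] ALU needs rd=2 wr=1: WR_PORT; after: ALU=1 MUL=1 MEM=2 BR=1, R=3, W=0
[3] ALU needs rd=2 wr=1: WR_PORT; after: ALU=1 MUL=1 MEM=2 BR=1, R=3, W=0
[4] BR needs rd=2 wr=0: ok; after: ALU=1 MUL=1 MEM=2 BR=0, R=1, W=0
[5] MEM needs rd=2 wr=0: RD_PORT; after: ALU=1 MUL=1 MEM=2 BR=0, R=1, W=0
[6] MEM needs rd=2 wr=0: RD_PORT; after: ALU=1 MUL=1 MEM=2 BR=0, R=1, W=0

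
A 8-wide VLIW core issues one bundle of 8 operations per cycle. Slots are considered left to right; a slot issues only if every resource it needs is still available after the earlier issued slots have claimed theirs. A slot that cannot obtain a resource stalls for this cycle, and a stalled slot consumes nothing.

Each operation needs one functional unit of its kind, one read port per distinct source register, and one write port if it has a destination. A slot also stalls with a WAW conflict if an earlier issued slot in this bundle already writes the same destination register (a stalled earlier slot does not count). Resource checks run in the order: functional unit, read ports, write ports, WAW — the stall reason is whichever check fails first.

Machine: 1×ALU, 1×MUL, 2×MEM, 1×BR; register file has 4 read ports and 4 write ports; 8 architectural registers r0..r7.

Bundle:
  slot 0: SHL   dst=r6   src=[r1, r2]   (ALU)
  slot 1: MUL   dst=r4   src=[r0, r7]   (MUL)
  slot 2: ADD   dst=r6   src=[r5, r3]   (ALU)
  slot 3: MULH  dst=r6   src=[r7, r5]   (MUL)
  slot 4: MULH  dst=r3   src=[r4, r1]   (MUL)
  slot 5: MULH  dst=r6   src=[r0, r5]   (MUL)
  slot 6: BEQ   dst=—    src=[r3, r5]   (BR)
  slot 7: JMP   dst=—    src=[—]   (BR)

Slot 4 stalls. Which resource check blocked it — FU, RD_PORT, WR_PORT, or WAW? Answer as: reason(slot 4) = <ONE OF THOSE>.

slot 0 (ALU): ISSUE — free A0,Mu1,Ld2,B1 rp2 wp3
slot 1 (MUL): ISSUE — free A0,Mu0,Ld2,B1 rp0 wp2
slot 2 (ALU): stall FU — free A0,Mu0,Ld2,B1 rp0 wp2
slot 3 (MUL): stall FU — free A0,Mu0,Ld2,B1 rp0 wp2
slot 4 (MUL): stall FU — free A0,Mu0,Ld2,B1 rp0 wp2
slot 5 (MUL): stall FU — free A0,Mu0,Ld2,B1 rp0 wp2
slot 6 (BR): stall RD_PORT — free A0,Mu0,Ld2,B1 rp0 wp2
slot 7 (BR): ISSUE — free A0,Mu0,Ld2,B0 rp0 wp2

reason(slot 4) = FU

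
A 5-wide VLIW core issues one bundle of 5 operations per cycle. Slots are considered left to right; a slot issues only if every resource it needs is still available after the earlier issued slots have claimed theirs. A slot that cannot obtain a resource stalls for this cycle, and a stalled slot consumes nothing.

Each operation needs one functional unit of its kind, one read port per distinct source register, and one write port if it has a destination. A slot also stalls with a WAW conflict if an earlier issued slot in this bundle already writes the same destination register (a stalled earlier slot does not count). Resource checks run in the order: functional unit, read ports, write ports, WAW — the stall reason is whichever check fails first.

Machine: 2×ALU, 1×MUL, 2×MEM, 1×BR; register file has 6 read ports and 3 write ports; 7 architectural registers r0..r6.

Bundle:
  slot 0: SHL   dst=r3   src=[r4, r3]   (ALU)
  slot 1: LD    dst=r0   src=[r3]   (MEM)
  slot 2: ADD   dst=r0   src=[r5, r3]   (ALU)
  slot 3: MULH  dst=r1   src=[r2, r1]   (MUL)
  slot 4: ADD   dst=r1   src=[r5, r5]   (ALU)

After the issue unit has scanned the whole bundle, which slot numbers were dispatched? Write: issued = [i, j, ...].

(0) want 1×ALU +2rd +1wr — yes → AL1|MU1|ME2|BR1|rd4|wr2
(1) want 1×MEM +1rd +1wr — yes → AL1|MU1|ME1|BR1|rd3|wr1
(2) want 1×ALU +2rd +1wr — WAW → AL1|MU1|ME1|BR1|rd3|wr1
(3) want 1×MUL +2rd +1wr — yes → AL1|MU0|ME1|BR1|rd1|wr0
(4) want 1×ALU +1rd +1wr — WR_PORT → AL1|MU0|ME1|BR1|rd1|wr0

issued = [0, 1, 3]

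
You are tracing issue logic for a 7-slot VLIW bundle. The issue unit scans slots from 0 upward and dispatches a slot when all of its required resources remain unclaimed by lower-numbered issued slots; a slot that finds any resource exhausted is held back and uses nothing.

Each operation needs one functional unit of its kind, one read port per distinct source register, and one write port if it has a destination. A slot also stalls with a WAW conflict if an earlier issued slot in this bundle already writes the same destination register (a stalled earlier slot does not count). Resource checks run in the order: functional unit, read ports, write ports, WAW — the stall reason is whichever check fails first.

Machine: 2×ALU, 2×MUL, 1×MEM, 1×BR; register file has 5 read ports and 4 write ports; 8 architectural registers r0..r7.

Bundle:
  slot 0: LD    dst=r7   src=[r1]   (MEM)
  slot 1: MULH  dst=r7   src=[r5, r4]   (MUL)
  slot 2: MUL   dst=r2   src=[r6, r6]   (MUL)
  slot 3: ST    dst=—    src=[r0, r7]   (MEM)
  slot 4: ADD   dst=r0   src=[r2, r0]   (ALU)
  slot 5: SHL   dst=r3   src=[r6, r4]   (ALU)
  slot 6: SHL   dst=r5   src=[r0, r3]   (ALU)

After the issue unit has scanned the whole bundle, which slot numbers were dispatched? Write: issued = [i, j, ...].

issued = [0, 2, 4]

  0. MEM→r7 ⇒ go  {2A/2Mu/0Ld/1B | 4r 3w}
  1. MUL→r7 ⇒ no(WAW)  {2A/2Mu/0Ld/1B | 4r 3w}
  2. MUL→r2 ⇒ go  {2A/1Mu/0Ld/1B | 3r 2w}
  3. MEM ⇒ no(FU)  {2A/1Mu/0Ld/1B | 3r 2w}
  4. ALU→r0 ⇒ go  {1A/1Mu/0Ld/1B | 1r 1w}
  5. ALU→r3 ⇒ no(RD_PORT)  {1A/1Mu/0Ld/1B | 1r 1w}
  6. ALU→r5 ⇒ no(RD_PORT)  {1A/1Mu/0Ld/1B | 1r 1w}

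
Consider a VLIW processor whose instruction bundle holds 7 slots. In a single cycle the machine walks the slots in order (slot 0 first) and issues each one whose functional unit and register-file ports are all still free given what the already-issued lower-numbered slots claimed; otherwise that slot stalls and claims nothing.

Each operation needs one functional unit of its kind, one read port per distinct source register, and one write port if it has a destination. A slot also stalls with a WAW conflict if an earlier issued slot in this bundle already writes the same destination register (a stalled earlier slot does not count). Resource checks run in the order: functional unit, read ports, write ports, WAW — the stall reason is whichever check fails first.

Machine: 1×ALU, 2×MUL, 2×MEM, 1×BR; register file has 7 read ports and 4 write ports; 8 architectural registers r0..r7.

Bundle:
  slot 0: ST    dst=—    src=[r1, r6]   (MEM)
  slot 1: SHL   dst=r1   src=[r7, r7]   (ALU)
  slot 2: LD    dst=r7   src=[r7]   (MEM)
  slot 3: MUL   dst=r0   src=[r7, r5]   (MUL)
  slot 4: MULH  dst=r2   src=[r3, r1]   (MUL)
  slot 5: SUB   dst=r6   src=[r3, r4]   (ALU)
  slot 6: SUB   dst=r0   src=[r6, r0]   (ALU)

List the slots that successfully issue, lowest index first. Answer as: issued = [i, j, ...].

issued = [0, 1, 2, 3]

#0 MEM src=r1,r6 dispatched  <A:1 Mu:2 Ld:1 B:1 rd:5 wr:4>
#1 ALU src=r7,r7 dispatched  <A:0 Mu:2 Ld:1 B:1 rd:4 wr:3>
#2 MEM src=r7 dispatched  <A:0 Mu:2 Ld:0 B:1 rd:3 wr:2>
#3 MUL src=r7,r5 dispatched  <A:0 Mu:1 Ld:0 B:1 rd:1 wr:1>
#4 MUL src=r3,r1 held:RD_PORT  <A:0 Mu:1 Ld:0 B:1 rd:1 wr:1>
#5 ALU src=r3,r4 held:FU  <A:0 Mu:1 Ld:0 B:1 rd:1 wr:1>
#6 ALU src=r6,r0 held:FU  <A:0 Mu:1 Ld:0 B:1 rd:1 wr:1>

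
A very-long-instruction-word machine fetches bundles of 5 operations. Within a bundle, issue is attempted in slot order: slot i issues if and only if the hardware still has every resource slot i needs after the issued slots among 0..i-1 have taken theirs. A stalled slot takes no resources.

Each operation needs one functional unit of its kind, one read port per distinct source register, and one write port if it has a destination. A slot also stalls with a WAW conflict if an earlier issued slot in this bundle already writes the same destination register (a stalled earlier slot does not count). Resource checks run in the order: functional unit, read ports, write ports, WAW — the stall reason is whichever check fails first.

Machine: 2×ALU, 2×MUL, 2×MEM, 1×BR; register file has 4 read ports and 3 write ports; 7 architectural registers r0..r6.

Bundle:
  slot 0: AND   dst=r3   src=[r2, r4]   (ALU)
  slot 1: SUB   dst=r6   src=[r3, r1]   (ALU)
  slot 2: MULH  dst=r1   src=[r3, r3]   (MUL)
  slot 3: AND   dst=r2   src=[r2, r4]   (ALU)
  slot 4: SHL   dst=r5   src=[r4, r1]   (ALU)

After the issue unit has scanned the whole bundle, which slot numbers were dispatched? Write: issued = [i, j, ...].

slot 0 (ALU): ISSUE — free A1,Mu2,Ld2,B1 rp2 wp2
slot 1 (ALU): ISSUE — free A0,Mu2,Ld2,B1 rp0 wp1
slot 2 (MUL): stall RD_PORT — free A0,Mu2,Ld2,B1 rp0 wp1
slot 3 (ALU): stall FU — free A0,Mu2,Ld2,B1 rp0 wp1
slot 4 (ALU): stall FU — free A0,Mu2,Ld2,B1 rp0 wp1

issued = [0, 1]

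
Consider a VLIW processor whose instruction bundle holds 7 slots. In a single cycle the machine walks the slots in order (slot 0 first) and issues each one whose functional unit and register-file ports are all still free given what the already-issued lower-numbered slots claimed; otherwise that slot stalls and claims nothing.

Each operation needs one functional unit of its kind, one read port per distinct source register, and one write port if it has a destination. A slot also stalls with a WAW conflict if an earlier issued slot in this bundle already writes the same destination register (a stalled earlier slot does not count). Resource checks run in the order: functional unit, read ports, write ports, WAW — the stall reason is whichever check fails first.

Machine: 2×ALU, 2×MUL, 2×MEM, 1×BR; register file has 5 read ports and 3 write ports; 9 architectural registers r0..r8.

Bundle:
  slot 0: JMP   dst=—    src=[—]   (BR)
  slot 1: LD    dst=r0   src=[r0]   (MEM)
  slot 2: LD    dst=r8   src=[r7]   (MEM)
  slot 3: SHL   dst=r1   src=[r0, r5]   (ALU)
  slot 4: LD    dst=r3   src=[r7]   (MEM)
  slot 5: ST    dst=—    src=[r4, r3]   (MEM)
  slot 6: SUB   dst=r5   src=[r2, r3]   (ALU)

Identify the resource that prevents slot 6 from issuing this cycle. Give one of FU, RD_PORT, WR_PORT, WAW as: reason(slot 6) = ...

reason(slot 6) = RD_PORT

[0] BR needs rd=0 wr=0: ok; after: ALU=2 MUL=2 MEM=2 BR=0, R=5, W=3
[1] MEM needs rd=1 wr=1: ok; after: ALU=2 MUL=2 MEM=1 BR=0, R=4, W=2
[2] MEM needs rd=1 wr=1: ok; after: ALU=2 MUL=2 MEM=0 BR=0, R=3, W=1
[3] ALU needs rd=2 wr=1: ok; after: ALU=1 MUL=2 MEM=0 BR=0, R=1, W=0
[4] MEM needs rd=1 wr=1: FU; after: ALU=1 MUL=2 MEM=0 BR=0, R=1, W=0
[5] MEM needs rd=2 wr=0: FU; after: ALU=1 MUL=2 MEM=0 BR=0, R=1, W=0
[6] ALU needs rd=2 wr=1: RD_PORT; after: ALU=1 MUL=2 MEM=0 BR=0, R=1, W=0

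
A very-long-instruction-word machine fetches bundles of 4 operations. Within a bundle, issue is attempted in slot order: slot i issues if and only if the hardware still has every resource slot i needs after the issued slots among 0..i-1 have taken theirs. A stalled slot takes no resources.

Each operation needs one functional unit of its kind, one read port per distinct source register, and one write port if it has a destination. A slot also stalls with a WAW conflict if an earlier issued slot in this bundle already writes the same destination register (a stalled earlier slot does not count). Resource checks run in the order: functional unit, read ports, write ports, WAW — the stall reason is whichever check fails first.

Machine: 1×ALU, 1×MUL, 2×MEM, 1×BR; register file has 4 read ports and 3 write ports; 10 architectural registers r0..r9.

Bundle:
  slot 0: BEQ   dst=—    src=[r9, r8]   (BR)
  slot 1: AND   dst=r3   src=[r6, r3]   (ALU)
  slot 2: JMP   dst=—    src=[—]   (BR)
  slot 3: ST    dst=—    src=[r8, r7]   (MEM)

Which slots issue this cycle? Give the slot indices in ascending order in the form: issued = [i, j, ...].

slot 0 (BR): ISSUE — free A1,Mu1,Ld2,B0 rp2 wp3
slot 1 (ALU): ISSUE — free A0,Mu1,Ld2,B0 rp0 wp2
slot 2 (BR): stall FU — free A0,Mu1,Ld2,B0 rp0 wp2
slot 3 (MEM): stall RD_PORT — free A0,Mu1,Ld2,B0 rp0 wp2

issued = [0, 1]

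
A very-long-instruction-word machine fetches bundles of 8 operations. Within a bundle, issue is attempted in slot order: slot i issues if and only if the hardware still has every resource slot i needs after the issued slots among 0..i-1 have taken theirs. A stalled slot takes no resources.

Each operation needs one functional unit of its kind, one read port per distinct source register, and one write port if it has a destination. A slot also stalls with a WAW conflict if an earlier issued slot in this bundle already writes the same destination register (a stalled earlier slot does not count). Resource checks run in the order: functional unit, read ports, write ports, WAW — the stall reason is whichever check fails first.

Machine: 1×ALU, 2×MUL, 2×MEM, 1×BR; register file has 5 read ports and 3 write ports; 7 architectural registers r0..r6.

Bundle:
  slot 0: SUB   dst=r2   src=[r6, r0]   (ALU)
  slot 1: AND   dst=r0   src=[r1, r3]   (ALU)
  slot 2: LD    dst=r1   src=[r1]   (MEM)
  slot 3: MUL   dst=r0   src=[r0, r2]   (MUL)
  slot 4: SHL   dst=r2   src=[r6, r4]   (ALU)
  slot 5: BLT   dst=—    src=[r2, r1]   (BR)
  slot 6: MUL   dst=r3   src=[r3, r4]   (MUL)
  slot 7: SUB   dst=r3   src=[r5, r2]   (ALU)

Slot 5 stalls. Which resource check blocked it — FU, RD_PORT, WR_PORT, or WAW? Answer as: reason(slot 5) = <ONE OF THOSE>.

reason(slot 5) = RD_PORT

slot 0 (ALU): ISSUE — free A0,Mu2,Ld2,B1 rp3 wp2
slot 1 (ALU): stall FU — free A0,Mu2,Ld2,B1 rp3 wp2
slot 2 (MEM): ISSUE — free A0,Mu2,Ld1,B1 rp2 wp1
slot 3 (MUL): ISSUE — free A0,Mu1,Ld1,B1 rp0 wp0
slot 4 (ALU): stall FU — free A0,Mu1,Ld1,B1 rp0 wp0
slot 5 (BR): stall RD_PORT — free A0,Mu1,Ld1,B1 rp0 wp0
slot 6 (MUL): stall RD_PORT — free A0,Mu1,Ld1,B1 rp0 wp0
slot 7 (ALU): stall FU — free A0,Mu1,Ld1,B1 rp0 wp0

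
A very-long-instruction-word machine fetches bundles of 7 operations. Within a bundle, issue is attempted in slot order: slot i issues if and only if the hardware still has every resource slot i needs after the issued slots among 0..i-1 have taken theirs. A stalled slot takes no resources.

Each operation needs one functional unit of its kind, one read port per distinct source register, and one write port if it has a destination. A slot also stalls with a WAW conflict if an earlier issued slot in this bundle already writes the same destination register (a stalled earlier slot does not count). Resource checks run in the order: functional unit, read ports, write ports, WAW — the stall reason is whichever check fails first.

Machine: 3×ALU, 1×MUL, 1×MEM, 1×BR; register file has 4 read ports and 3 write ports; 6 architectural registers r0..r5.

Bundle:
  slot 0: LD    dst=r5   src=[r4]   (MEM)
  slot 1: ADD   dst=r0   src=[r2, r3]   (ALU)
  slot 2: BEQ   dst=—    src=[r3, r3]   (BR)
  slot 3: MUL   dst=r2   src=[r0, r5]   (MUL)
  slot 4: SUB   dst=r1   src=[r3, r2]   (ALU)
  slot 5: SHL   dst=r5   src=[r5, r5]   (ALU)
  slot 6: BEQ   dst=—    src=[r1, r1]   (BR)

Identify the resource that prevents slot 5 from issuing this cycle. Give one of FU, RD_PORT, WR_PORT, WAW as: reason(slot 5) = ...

reason(slot 5) = RD_PORT

[0] MEM needs rd=1 wr=1: ok; after: ALU=3 MUL=1 MEM=0 BR=1, R=3, W=2
[1] ALU needs rd=2 wr=1: ok; after: ALU=2 MUL=1 MEM=0 BR=1, R=1, W=1
[2] BR needs rd=1 wr=0: ok; after: ALU=2 MUL=1 MEM=0 BR=0, R=0, W=1
[3] MUL needs rd=2 wr=1: RD_PORT; after: ALU=2 MUL=1 MEM=0 BR=0, R=0, W=1
[4] ALU needs rd=2 wr=1: RD_PORT; after: ALU=2 MUL=1 MEM=0 BR=0, R=0, W=1
[5] ALU needs rd=1 wr=1: RD_PORT; after: ALU=2 MUL=1 MEM=0 BR=0, R=0, W=1
[6] BR needs rd=1 wr=0: FU; after: ALU=2 MUL=1 MEM=0 BR=0, R=0, W=1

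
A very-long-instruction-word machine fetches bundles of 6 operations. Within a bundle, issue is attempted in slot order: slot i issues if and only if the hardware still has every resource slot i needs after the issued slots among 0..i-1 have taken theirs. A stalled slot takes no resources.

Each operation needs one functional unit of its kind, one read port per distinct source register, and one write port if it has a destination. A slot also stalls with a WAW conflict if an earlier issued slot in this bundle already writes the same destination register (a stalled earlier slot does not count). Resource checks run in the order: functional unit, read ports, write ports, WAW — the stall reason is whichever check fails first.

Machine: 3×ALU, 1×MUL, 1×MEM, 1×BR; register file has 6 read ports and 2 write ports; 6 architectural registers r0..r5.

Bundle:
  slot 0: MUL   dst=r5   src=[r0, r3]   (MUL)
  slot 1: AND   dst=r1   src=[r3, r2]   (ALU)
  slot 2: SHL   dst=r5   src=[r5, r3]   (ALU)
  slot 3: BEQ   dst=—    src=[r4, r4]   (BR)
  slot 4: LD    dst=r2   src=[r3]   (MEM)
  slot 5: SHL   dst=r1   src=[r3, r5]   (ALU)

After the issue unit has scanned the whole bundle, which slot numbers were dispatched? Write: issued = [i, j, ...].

issued = [0, 1, 3]

  0. MUL→r5 ⇒ go  {3A/0Mu/1Ld/1B | 4r 1w}
  1. ALU→r1 ⇒ go  {2A/0Mu/1Ld/1B | 2r 0w}
  2. ALU→r5 ⇒ no(WR_PORT)  {2A/0Mu/1Ld/1B | 2r 0w}
  3. BR ⇒ go  {2A/0Mu/1Ld/0B | 1r 0w}
  4. MEM→r2 ⇒ no(WR_PORT)  {2A/0Mu/1Ld/0B | 1r 0w}
  5. ALU→r1 ⇒ no(RD_PORT)  {2A/0Mu/1Ld/0B | 1r 0w}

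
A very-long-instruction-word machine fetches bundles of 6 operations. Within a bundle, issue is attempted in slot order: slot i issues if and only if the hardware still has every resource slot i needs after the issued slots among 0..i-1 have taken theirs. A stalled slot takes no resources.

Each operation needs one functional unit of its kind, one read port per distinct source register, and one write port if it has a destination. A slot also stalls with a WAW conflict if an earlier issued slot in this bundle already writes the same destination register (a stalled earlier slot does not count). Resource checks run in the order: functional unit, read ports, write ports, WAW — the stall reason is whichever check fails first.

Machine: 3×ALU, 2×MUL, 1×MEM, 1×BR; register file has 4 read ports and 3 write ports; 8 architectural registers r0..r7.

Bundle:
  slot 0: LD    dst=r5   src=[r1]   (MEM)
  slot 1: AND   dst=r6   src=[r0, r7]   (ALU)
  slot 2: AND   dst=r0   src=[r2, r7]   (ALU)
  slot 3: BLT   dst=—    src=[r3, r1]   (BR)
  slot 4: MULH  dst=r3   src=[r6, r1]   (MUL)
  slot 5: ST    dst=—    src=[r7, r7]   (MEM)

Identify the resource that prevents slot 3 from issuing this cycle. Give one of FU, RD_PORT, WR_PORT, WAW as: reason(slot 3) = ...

reason(slot 3) = RD_PORT

(0) want 1×MEM +1rd +1wr — yes → AL3|MU2|ME0|BR1|rd3|wr2
(1) want 1×ALU +2rd +1wr — yes → AL2|MU2|ME0|BR1|rd1|wr1
(2) want 1×ALU +2rd +1wr — RD_PORT → AL2|MU2|ME0|BR1|rd1|wr1
(3) want 1×BR +2rd +0wr — RD_PORT → AL2|MU2|ME0|BR1|rd1|wr1
(4) want 1×MUL +2rd +1wr — RD_PORT → AL2|MU2|ME0|BR1|rd1|wr1
(5) want 1×MEM +1rd +0wr — FU → AL2|MU2|ME0|BR1|rd1|wr1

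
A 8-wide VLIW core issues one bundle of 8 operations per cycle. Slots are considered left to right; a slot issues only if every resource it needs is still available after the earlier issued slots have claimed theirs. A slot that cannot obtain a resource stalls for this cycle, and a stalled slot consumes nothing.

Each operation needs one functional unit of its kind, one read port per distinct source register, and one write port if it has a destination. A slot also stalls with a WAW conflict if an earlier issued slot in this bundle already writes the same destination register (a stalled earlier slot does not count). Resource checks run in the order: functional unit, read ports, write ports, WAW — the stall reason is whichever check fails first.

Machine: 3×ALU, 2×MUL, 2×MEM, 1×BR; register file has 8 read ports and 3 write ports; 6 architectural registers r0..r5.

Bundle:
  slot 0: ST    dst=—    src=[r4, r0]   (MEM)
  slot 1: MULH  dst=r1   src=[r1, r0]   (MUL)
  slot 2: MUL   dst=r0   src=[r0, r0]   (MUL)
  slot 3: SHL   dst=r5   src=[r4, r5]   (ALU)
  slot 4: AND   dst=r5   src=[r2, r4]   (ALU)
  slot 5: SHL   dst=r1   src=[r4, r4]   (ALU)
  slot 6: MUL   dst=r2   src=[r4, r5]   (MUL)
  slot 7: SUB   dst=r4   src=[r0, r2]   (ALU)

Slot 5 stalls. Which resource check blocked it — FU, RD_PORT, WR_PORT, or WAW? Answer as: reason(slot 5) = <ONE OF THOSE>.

reason(slot 5) = WR_PORT

slot 0 (MEM): ISSUE — free A3,Mu2,Ld1,B1 rp6 wp3
slot 1 (MUL): ISSUE — free A3,Mu1,Ld1,B1 rp4 wp2
slot 2 (MUL): ISSUE — free A3,Mu0,Ld1,B1 rp3 wp1
slot 3 (ALU): ISSUE — free A2,Mu0,Ld1,B1 rp1 wp0
slot 4 (ALU): stall RD_PORT — free A2,Mu0,Ld1,B1 rp1 wp0
slot 5 (ALU): stall WR_PORT — free A2,Mu0,Ld1,B1 rp1 wp0
slot 6 (MUL): stall FU — free A2,Mu0,Ld1,B1 rp1 wp0
slot 7 (ALU): stall RD_PORT — free A2,Mu0,Ld1,B1 rp1 wp0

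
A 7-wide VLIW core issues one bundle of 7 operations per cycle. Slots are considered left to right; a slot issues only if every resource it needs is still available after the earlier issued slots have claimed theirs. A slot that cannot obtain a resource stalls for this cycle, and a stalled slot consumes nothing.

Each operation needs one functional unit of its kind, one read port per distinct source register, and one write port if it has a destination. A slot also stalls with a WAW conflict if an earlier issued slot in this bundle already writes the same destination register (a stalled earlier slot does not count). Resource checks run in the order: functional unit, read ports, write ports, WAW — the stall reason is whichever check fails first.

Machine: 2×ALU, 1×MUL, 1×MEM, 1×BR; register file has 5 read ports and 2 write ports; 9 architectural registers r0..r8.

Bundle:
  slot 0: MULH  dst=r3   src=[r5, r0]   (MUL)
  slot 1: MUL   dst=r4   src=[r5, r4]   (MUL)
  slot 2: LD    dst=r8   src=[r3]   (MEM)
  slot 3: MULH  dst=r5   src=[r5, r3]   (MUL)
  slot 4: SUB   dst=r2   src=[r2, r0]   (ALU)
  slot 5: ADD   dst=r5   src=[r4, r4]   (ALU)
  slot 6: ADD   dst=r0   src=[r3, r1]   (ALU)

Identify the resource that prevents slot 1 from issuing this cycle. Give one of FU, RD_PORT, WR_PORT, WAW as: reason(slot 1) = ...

[0] MUL needs rd=2 wr=1: ok; after: ALU=2 MUL=0 MEM=1 BR=1, R=3, W=1
[1] MUL needs rd=2 wr=1: FU; after: ALU=2 MUL=0 MEM=1 BR=1, R=3, W=1
[2] MEM needs rd=1 wr=1: ok; after: ALU=2 MUL=0 MEM=0 BR=1, R=2, W=0
[3] MUL needs rd=2 wr=1: FU; after: ALU=2 MUL=0 MEM=0 BR=1, R=2, W=0
[4] ALU needs rd=2 wr=1: WR_PORT; after: ALU=2 MUL=0 MEM=0 BR=1, R=2, W=0
[5] ALU needs rd=1 wr=1: WR_PORT; after: ALU=2 MUL=0 MEM=0 BR=1, R=2, W=0
[6] ALU needs rd=2 wr=1: WR_PORT; after: ALU=2 MUL=0 MEM=0 BR=1, R=2, W=0

reason(slot 1) = FU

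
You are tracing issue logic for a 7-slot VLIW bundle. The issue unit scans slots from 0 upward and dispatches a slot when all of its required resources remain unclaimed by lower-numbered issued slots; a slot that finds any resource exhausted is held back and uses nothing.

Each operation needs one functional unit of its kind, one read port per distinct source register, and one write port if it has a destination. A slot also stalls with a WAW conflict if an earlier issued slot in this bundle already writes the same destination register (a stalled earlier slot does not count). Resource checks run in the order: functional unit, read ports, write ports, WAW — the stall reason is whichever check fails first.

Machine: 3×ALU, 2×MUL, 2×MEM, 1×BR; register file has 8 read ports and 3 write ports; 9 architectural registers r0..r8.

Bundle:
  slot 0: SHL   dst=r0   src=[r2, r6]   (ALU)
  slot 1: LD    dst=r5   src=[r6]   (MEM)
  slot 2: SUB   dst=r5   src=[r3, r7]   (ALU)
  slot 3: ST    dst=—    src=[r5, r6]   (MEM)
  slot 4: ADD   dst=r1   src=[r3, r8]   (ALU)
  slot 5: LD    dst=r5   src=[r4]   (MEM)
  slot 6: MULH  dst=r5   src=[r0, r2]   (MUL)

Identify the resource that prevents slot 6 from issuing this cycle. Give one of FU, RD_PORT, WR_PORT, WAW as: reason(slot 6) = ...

reason(slot 6) = RD_PORT

[0] ALU needs rd=2 wr=1: ok; after: ALU=2 MUL=2 MEM=2 BR=1, R=6, W=2
[1] MEM needs rd=1 wr=1: ok; after: ALU=2 MUL=2 MEM=1 BR=1, R=5, W=1
[2] ALU needs rd=2 wr=1: WAW; after: ALU=2 MUL=2 MEM=1 BR=1, R=5, W=1
[3] MEM needs rd=2 wr=0: ok; after: ALU=2 MUL=2 MEM=0 BR=1, R=3, W=1
[4] ALU needs rd=2 wr=1: ok; after: ALU=1 MUL=2 MEM=0 BR=1, R=1, W=0
[5] MEM needs rd=1 wr=1: FU; after: ALU=1 MUL=2 MEM=0 BR=1, R=1, W=0
[6] MUL needs rd=2 wr=1: RD_PORT; after: ALU=1 MUL=2 MEM=0 BR=1, R=1, W=0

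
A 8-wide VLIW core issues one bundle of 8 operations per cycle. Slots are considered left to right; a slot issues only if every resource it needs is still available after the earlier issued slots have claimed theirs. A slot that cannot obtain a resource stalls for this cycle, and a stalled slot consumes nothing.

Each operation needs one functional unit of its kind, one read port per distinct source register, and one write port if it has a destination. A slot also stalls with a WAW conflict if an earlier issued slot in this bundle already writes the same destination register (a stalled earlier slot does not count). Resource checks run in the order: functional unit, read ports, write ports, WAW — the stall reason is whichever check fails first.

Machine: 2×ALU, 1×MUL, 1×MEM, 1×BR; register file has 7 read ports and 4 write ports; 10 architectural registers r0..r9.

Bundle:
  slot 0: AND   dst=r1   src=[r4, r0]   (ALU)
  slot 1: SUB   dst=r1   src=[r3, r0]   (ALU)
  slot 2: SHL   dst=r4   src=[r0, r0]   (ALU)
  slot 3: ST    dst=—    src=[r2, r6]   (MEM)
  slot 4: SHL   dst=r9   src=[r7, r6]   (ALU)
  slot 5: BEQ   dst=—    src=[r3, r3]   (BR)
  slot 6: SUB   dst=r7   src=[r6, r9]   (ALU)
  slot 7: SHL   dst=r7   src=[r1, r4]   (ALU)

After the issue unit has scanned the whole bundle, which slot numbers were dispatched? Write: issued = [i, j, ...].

issued = [0, 2, 3, 5]

  0. ALU→r1 ⇒ go  {1A/1Mu/1Ld/1B | 5r 3w}
  1. ALU→r1 ⇒ no(WAW)  {1A/1Mu/1Ld/1B | 5r 3w}
  2. ALU→r4 ⇒ go  {0A/1Mu/1Ld/1B | 4r 2w}
  3. MEM ⇒ go  {0A/1Mu/0Ld/1B | 2r 2w}
  4. ALU→r9 ⇒ no(FU)  {0A/1Mu/0Ld/1B | 2r 2w}
  5. BR ⇒ go  {0A/1Mu/0Ld/0B | 1r 2w}
  6. ALU→r7 ⇒ no(FU)  {0A/1Mu/0Ld/0B | 1r 2w}
  7. ALU→r7 ⇒ no(FU)  {0A/1Mu/0Ld/0B | 1r 2w}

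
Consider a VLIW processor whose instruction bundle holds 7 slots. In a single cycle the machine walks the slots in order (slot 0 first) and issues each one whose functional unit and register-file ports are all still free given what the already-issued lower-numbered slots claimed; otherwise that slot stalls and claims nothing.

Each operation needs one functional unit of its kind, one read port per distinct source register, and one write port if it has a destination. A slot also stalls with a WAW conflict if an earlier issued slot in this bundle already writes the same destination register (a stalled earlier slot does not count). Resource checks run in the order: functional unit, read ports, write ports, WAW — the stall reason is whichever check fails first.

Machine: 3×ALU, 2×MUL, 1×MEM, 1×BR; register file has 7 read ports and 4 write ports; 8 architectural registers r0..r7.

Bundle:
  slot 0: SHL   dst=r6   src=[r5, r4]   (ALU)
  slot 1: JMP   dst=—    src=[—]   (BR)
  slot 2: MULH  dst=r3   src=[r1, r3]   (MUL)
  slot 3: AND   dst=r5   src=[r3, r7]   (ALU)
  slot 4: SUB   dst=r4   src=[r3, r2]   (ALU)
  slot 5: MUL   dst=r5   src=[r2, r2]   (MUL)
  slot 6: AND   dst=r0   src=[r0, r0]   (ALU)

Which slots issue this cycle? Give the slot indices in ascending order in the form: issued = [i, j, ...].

issued = [0, 1, 2, 3, 6]

(0) want 1×ALU +2rd +1wr — yes → AL2|MU2|ME1|BR1|rd5|wr3
(1) want 1×BR +0rd +0wr — yes → AL2|MU2|ME1|BR0|rd5|wr3
(2) want 1×MUL +2rd +1wr — yes → AL2|MU1|ME1|BR0|rd3|wr2
(3) want 1×ALU +2rd +1wr — yes → AL1|MU1|ME1|BR0|rd1|wr1
(4) want 1×ALU +2rd +1wr — RD_PORT → AL1|MU1|ME1|BR0|rd1|wr1
(5) want 1×MUL +1rd +1wr — WAW → AL1|MU1|ME1|BR0|rd1|wr1
(6) want 1×ALU +1rd +1wr — yes → AL0|MU1|ME1|BR0|rd0|wr0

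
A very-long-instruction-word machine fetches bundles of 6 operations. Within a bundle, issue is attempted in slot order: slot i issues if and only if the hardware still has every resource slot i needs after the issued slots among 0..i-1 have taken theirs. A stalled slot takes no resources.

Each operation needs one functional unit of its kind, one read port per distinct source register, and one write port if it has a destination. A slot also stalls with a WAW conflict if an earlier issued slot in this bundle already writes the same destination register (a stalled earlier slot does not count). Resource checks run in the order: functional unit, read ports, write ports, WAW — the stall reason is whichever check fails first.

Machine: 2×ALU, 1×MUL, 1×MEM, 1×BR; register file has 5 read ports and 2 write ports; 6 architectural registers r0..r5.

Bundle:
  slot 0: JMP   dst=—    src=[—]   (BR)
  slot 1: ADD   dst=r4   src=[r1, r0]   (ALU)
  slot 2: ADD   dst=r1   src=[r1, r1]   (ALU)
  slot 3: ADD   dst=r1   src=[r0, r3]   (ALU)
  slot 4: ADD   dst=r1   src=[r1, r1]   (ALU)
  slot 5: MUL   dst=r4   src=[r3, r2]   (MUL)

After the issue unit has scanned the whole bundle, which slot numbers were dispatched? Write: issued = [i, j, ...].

  0. BR ⇒ go  {2A/1Mu/1Ld/0B | 5r 2w}
  1. ALU→r4 ⇒ go  {1A/1Mu/1Ld/0B | 3r 1w}
  2. ALU→r1 ⇒ go  {0A/1Mu/1Ld/0B | 2r 0w}
  3. ALU→r1 ⇒ no(FU)  {0A/1Mu/1Ld/0B | 2r 0w}
  4. ALU→r1 ⇒ no(FU)  {0A/1Mu/1Ld/0B | 2r 0w}
  5. MUL→r4 ⇒ no(WR_PORT)  {0A/1Mu/1Ld/0B | 2r 0w}

issued = [0, 1, 2]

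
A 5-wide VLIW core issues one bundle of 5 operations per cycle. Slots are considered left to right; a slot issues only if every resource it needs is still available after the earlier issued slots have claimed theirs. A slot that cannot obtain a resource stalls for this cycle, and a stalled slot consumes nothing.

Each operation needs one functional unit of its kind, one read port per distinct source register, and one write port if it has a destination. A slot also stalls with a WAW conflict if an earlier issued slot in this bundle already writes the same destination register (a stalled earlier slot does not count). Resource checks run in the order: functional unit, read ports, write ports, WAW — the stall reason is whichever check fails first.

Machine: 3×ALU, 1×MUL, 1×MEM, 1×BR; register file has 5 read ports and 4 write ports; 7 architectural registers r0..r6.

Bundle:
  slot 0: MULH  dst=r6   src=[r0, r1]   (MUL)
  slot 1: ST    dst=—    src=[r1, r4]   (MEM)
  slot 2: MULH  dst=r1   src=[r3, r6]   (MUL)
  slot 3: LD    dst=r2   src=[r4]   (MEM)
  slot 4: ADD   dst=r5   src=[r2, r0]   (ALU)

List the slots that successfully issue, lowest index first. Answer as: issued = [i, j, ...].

issued = [0, 1]

slot 0 (MUL): ISSUE — free A3,Mu0,Ld1,B1 rp3 wp3
slot 1 (MEM): ISSUE — free A3,Mu0,Ld0,B1 rp1 wp3
slot 2 (MUL): stall FU — free A3,Mu0,Ld0,B1 rp1 wp3
slot 3 (MEM): stall FU — free A3,Mu0,Ld0,B1 rp1 wp3
slot 4 (ALU): stall RD_PORT — free A3,Mu0,Ld0,B1 rp1 wp3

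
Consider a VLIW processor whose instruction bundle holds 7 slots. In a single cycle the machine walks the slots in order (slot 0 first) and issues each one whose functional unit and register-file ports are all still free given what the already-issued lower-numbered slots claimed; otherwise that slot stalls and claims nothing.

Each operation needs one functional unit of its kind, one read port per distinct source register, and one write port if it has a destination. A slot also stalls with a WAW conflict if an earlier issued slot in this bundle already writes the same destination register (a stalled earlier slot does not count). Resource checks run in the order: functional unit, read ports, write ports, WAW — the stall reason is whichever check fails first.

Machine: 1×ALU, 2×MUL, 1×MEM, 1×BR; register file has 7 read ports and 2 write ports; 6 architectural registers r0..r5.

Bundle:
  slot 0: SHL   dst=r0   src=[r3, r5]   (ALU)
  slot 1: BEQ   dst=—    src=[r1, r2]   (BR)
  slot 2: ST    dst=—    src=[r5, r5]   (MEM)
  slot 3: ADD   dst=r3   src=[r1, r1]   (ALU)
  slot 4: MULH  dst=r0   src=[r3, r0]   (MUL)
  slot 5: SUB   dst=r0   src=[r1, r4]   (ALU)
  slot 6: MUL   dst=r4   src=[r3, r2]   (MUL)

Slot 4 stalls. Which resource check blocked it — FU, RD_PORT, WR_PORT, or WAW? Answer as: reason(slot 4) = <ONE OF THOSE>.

[0] ALU needs rd=2 wr=1: ok; after: ALU=0 MUL=2 MEM=1 BR=1, R=5, W=1
[1] BR needs rd=2 wr=0: ok; after: ALU=0 MUL=2 MEM=1 BR=0, R=3, W=1
[2] MEM needs rd=1 wr=0: ok; after: ALU=0 MUL=2 MEM=0 BR=0, R=2, W=1
[3] ALU needs rd=1 wr=1: FU; after: ALU=0 MUL=2 MEM=0 BR=0, R=2, W=1
[4] MUL needs rd=2 wr=1: WAW; after: ALU=0 MUL=2 MEM=0 BR=0, R=2, W=1
[5] ALU needs rd=2 wr=1: FU; after: ALU=0 MUL=2 MEM=0 BR=0, R=2, W=1
[6] MUL needs rd=2 wr=1: ok; after: ALU=0 MUL=1 MEM=0 BR=0, R=0, W=0

reason(slot 4) = WAW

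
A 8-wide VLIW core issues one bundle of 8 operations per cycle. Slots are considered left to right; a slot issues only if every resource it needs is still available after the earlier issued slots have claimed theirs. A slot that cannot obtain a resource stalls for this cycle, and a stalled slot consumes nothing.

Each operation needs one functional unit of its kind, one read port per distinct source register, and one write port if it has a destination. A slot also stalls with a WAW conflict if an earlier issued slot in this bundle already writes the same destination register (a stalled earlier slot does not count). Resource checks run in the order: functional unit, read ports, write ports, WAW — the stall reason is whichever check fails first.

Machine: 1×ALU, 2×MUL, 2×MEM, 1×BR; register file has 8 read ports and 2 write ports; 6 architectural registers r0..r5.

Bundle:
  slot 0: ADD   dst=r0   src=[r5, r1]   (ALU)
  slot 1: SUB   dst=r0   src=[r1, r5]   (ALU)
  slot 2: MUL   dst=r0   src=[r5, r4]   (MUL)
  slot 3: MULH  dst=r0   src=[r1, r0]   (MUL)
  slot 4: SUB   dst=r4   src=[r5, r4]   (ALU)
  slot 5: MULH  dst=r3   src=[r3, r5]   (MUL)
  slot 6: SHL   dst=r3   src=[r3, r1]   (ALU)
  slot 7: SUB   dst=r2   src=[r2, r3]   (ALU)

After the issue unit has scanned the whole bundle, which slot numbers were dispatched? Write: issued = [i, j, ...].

issued = [0, 5]

[0] ALU needs rd=2 wr=1: ok; after: ALU=0 MUL=2 MEM=2 BR=1, R=6, W=1
[1] ALU needs rd=2 wr=1: FU; after: ALU=0 MUL=2 MEM=2 BR=1, R=6, W=1
[2] MUL needs rd=2 wr=1: WAW; after: ALU=0 MUL=2 MEM=2 BR=1, R=6, W=1
[3] MUL needs rd=2 wr=1: WAW; after: ALU=0 MUL=2 MEM=2 BR=1, R=6, W=1
[4] ALU needs rd=2 wr=1: FU; after: ALU=0 MUL=2 MEM=2 BR=1, R=6, W=1
[5] MUL needs rd=2 wr=1: ok; after: ALU=0 MUL=1 MEM=2 BR=1, R=4, W=0
[6] ALU needs rd=2 wr=1: FU; after: ALU=0 MUL=1 MEM=2 BR=1, R=4, W=0
[7] ALU needs rd=2 wr=1: FU; after: ALU=0 MUL=1 MEM=2 BR=1, R=4, W=0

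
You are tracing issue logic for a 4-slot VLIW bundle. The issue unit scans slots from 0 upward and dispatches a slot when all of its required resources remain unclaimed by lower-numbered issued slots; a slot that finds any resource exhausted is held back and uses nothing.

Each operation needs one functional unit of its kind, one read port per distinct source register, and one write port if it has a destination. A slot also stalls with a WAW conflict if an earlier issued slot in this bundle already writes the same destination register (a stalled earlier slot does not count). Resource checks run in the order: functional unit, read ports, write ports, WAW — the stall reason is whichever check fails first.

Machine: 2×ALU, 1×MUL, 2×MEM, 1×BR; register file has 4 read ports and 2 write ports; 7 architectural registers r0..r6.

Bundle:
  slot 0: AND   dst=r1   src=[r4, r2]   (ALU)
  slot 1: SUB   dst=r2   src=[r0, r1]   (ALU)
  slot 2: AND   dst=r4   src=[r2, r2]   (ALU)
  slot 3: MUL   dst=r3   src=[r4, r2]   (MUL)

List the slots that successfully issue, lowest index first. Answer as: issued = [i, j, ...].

issued = [0, 1]

slot 0 (ALU): ISSUE — free A1,Mu1,Ld2,B1 rp2 wp1
slot 1 (ALU): ISSUE — free A0,Mu1,Ld2,B1 rp0 wp0
slot 2 (ALU): stall FU — free A0,Mu1,Ld2,B1 rp0 wp0
slot 3 (MUL): stall RD_PORT — free A0,Mu1,Ld2,B1 rp0 wp0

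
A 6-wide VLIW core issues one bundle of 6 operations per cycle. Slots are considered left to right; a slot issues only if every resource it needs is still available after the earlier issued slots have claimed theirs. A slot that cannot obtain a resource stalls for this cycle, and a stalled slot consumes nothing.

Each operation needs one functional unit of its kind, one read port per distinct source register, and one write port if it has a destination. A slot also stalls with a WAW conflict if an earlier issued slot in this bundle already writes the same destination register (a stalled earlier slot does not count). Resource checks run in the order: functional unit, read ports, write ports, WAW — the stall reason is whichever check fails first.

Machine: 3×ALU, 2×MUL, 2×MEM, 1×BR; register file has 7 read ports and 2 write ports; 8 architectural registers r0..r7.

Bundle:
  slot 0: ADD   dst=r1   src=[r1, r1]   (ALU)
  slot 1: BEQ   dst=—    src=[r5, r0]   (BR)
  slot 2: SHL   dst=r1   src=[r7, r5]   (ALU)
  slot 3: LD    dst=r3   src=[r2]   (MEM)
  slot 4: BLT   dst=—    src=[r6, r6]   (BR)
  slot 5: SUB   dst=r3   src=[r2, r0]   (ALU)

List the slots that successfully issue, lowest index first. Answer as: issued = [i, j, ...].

#0 ALU src=r1,r1 dispatched  <A:2 Mu:2 Ld:2 B:1 rd:6 wr:1>
#1 BR src=r5,r0 dispatched  <A:2 Mu:2 Ld:2 B:0 rd:4 wr:1>
#2 ALU src=r7,r5 held:WAW  <A:2 Mu:2 Ld:2 B:0 rd:4 wr:1>
#3 MEM src=r2 dispatched  <A:2 Mu:2 Ld:1 B:0 rd:3 wr:0>
#4 BR src=r6,r6 held:FU  <A:2 Mu:2 Ld:1 B:0 rd:3 wr:0>
#5 ALU src=r2,r0 held:WR_PORT  <A:2 Mu:2 Ld:1 B:0 rd:3 wr:0>

issued = [0, 1, 3]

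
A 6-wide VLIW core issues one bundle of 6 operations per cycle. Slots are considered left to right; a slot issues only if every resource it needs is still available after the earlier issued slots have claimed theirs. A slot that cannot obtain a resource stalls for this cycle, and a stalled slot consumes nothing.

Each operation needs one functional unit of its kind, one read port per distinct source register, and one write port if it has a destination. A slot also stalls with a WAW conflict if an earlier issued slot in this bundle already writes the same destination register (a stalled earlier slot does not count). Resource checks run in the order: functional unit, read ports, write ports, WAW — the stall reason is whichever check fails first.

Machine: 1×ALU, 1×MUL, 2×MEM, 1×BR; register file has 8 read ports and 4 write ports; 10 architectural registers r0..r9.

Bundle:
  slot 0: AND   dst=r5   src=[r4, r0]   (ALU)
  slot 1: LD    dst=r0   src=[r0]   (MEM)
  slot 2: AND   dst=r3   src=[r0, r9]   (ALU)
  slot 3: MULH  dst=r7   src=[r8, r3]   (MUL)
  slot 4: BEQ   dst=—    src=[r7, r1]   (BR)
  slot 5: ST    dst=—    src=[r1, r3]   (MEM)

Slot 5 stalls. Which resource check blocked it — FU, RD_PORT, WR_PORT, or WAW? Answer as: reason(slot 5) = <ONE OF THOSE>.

reason(slot 5) = RD_PORT

  0. ALU→r5 ⇒ go  {0A/1Mu/2Ld/1B | 6r 3w}
  1. MEM→r0 ⇒ go  {0A/1Mu/1Ld/1B | 5r 2w}
  2. ALU→r3 ⇒ no(FU)  {0A/1Mu/1Ld/1B | 5r 2w}
  3. MUL→r7 ⇒ go  {0A/0Mu/1Ld/1B | 3r 1w}
  4. BR ⇒ go  {0A/0Mu/1Ld/0B | 1r 1w}
  5. MEM ⇒ no(RD_PORT)  {0A/0Mu/1Ld/0B | 1r 1w}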